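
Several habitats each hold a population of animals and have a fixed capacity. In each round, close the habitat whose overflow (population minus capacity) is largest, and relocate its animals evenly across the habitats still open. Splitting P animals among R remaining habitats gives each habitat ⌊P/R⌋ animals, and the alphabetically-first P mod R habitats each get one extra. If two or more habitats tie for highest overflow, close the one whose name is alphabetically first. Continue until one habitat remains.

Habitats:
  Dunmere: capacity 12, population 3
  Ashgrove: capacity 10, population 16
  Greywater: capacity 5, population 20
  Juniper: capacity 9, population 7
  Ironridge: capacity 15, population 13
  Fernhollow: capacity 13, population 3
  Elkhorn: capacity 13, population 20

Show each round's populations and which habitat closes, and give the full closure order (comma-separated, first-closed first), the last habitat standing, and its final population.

Closure order: Greywater, Ashgrove, Elkhorn, Ironridge, Juniper, Dunmere
Last habitat: Fernhollow with 82 animals

Round 1: Ashgrove=16 Dunmere=3 Elkhorn=20 Fernhollow=3 Greywater=20 Ironridge=13 Juniper=7 → close Greywater (overflow 15)
  20÷6 = 3 each, +1 to first 2
Round 2: Ashgrove=20 Dunmere=7 Elkhorn=23 Fernhollow=6 Ironridge=16 Juniper=10 → close Ashgrove (overflow 10)
  20÷5 = 4 each, +1 to first 0
Round 3: Dunmere=11 Elkhorn=27 Fernhollow=10 Ironridge=20 Juniper=14 → close Elkhorn (overflow 14)
  27÷4 = 6 each, +1 to first 3
Round 4: Dunmere=18 Fernhollow=17 Ironridge=27 Juniper=20 → close Ironridge (overflow 12)
  27÷3 = 9 each, +1 to first 0
Round 5: Dunmere=27 Fernhollow=26 Juniper=29 → close Juniper (overflow 20)
  29÷2 = 14 each, +1 to first 1
Round 6: Dunmere=42 Fernhollow=40 → close Dunmere (overflow 30)
  42÷1 = 42 each, +1 to first 0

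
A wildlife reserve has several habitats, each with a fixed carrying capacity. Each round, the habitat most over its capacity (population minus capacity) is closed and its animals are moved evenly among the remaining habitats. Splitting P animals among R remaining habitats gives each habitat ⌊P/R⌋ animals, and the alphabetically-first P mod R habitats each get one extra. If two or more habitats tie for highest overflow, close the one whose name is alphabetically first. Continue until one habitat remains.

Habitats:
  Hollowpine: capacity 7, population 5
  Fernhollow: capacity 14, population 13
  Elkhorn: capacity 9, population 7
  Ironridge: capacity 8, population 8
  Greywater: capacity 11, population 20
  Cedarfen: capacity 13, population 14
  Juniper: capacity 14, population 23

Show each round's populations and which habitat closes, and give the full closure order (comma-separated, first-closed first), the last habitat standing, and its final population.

Round 1: Cedarfen=14 Elkhorn=7 Fernhollow=13 Greywater=20 Hollowpine=5 Ironridge=8 Juniper=23 → close Greywater (overflow 9)
  20÷6 = 3 each, +1 to first 2
Round 2: Cedarfen=18 Elkhorn=11 Fernhollow=16 Hollowpine=8 Ironridge=11 Juniper=26 → close Juniper (overflow 12)
  26÷5 = 5 each, +1 to first 1
Round 3: Cedarfen=24 Elkhorn=16 Fernhollow=21 Hollowpine=13 Ironridge=16 → close Cedarfen (overflow 11)
  24÷4 = 6 each, +1 to first 0
Round 4: Elkhorn=22 Fernhollow=27 Hollowpine=19 Ironridge=22 → close Ironridge (overflow 14)
  22÷3 = 7 each, +1 to first 1
Round 5: Elkhorn=30 Fernhollow=34 Hollowpine=26 → close Elkhorn (overflow 21)
  30÷2 = 15 each, +1 to first 0
Round 6: Fernhollow=49 Hollowpine=41 → close Fernhollow (overflow 35)
  49÷1 = 49 each, +1 to first 0

Closure order: Greywater, Juniper, Cedarfen, Ironridge, Elkhorn, Fernhollow
Last habitat: Hollowpine with 90 animals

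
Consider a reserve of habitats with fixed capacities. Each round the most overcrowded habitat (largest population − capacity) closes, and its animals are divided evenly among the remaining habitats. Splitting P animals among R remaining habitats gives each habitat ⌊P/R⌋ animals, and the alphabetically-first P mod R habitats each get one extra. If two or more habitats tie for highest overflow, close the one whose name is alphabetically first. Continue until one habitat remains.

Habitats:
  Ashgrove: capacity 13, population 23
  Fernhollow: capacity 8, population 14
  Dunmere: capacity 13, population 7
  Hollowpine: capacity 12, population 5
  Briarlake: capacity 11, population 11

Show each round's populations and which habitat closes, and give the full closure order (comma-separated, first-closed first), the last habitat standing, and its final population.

Round 1: Ashgrove=23 Briarlake=11 Dunmere=7 Fernhollow=14 Hollowpine=5 → close Ashgrove (overflow 10)
  23÷4 = 5 each, +1 to first 3
Round 2: Briarlake=17 Dunmere=13 Fernhollow=20 Hollowpine=10 → close Fernhollow (overflow 12)
  20÷3 = 6 each, +1 to first 2
Round 3: Briarlake=24 Dunmere=20 Hollowpine=16 → close Briarlake (overflow 13)
  24÷2 = 12 each, +1 to first 0
Round 4: Dunmere=32 Hollowpine=28 → close Dunmere (overflow 19)
  32÷1 = 32 each, +1 to first 0

Closure order: Ashgrove, Fernhollow, Briarlake, Dunmere
Last habitat: Hollowpine with 60 animals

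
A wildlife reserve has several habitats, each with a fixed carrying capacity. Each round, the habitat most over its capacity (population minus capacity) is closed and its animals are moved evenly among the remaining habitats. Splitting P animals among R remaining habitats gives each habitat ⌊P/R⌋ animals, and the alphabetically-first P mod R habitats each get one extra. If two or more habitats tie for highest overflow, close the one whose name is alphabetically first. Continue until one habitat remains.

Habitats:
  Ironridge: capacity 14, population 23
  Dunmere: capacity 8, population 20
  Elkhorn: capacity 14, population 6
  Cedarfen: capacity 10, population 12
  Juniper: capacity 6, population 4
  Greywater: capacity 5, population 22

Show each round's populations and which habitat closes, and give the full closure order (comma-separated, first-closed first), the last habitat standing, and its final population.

Round 1: Cedarfen=12 Dunmere=20 Elkhorn=6 Greywater=22 Ironridge=23 Juniper=4 → close Greywater (overflow 17)
  22÷5 = 4 each, +1 to first 2
Round 2: Cedarfen=17 Dunmere=25 Elkhorn=10 Ironridge=27 Juniper=8 → close Dunmere (overflow 17)
  25÷4 = 6 each, +1 to first 1
Round 3: Cedarfen=24 Elkhorn=16 Ironridge=33 Juniper=14 → close Ironridge (overflow 19)
  33÷3 = 11 each, +1 to first 0
Round 4: Cedarfen=35 Elkhorn=27 Juniper=25 → close Cedarfen (overflow 25)
  35÷2 = 17 each, +1 to first 1
Round 5: Elkhorn=45 Juniper=42 → close Juniper (overflow 36)
  42÷1 = 42 each, +1 to first 0

Closure order: Greywater, Dunmere, Ironridge, Cedarfen, Juniper
Last habitat: Elkhorn with 87 animals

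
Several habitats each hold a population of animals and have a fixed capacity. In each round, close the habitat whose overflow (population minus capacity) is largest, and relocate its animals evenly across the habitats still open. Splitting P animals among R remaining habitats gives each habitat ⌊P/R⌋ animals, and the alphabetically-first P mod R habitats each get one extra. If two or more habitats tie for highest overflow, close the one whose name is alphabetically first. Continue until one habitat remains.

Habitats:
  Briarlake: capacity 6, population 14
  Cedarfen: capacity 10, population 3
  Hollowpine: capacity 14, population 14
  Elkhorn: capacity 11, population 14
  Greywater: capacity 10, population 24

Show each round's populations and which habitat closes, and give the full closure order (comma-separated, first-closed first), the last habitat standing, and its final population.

Closure order: Greywater, Briarlake, Elkhorn, Hollowpine
Last habitat: Cedarfen with 69 animals

Round 1: Briarlake=14 Cedarfen=3 Elkhorn=14 Greywater=24 Hollowpine=14 → close Greywater (overflow 14)
  24÷4 = 6 each, +1 to first 0
Round 2: Briarlake=20 Cedarfen=9 Elkhorn=20 Hollowpine=20 → close Briarlake (overflow 14)
  20÷3 = 6 each, +1 to first 2
Round 3: Cedarfen=16 Elkhorn=27 Hollowpine=26 → close Elkhorn (overflow 16)
  27÷2 = 13 each, +1 to first 1
Round 4: Cedarfen=30 Hollowpine=39 → close Hollowpine (overflow 25)
  39÷1 = 39 each, +1 to first 0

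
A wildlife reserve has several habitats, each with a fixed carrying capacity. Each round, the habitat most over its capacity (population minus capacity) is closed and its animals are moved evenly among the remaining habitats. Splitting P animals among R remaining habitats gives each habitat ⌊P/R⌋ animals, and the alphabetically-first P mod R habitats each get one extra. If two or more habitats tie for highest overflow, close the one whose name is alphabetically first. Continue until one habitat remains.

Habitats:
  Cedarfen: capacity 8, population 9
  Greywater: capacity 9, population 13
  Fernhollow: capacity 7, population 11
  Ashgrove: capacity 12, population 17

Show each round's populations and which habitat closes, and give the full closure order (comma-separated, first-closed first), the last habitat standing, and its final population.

Closure order: Ashgrove, Fernhollow, Greywater
Last habitat: Cedarfen with 50 animals

Round 1: Ashgrove=17 Cedarfen=9 Fernhollow=11 Greywater=13 → close Ashgrove (overflow 5)
  17÷3 = 5 each, +1 to first 2
Round 2: Cedarfen=15 Fernhollow=17 Greywater=18 → close Fernhollow (overflow 10)
  17÷2 = 8 each, +1 to first 1
Round 3: Cedarfen=24 Greywater=26 → close Greywater (overflow 17)
  26÷1 = 26 each, +1 to first 0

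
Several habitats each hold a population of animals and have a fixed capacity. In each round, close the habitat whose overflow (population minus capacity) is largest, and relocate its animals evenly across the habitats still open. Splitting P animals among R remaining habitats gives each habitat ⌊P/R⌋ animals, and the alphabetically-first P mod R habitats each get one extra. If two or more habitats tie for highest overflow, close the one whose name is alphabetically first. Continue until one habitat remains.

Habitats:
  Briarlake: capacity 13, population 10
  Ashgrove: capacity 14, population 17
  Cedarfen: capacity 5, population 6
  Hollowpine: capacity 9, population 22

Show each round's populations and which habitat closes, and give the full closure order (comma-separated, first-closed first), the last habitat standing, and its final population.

Round 1: Ashgrove=17 Briarlake=10 Cedarfen=6 Hollowpine=22 → close Hollowpine (overflow 13)
  22÷3 = 7 each, +1 to first 1
Round 2: Ashgrove=25 Briarlake=17 Cedarfen=13 → close Ashgrove (overflow 11)
  25÷2 = 12 each, +1 to first 1
Round 3: Briarlake=30 Cedarfen=25 → close Cedarfen (overflow 20)
  25÷1 = 25 each, +1 to first 0

Closure order: Hollowpine, Ashgrove, Cedarfen
Last habitat: Briarlake with 55 animals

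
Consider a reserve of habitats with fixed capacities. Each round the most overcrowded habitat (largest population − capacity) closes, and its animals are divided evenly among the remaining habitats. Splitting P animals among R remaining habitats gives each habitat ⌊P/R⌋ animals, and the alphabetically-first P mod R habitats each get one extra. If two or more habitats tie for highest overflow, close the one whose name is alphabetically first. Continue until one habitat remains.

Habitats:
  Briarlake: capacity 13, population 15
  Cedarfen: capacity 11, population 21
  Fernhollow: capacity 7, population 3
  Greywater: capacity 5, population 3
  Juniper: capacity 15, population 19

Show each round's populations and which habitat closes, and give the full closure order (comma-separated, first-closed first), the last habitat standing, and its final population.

Closure order: Cedarfen, Juniper, Briarlake, Greywater
Last habitat: Fernhollow with 61 animals

Round 1: Briarlake=15 Cedarfen=21 Fernhollow=3 Greywater=3 Juniper=19 → close Cedarfen (overflow 10)
  21÷4 = 5 each, +1 to first 1
Round 2: Briarlake=21 Fernhollow=8 Greywater=8 Juniper=24 → close Juniper (overflow 9)
  24÷3 = 8 each, +1 to first 0
Round 3: Briarlake=29 Fernhollow=16 Greywater=16 → close Briarlake (overflow 16)
  29÷2 = 14 each, +1 to first 1
Round 4: Fernhollow=31 Greywater=30 → close Greywater (overflow 25)
  30÷1 = 30 each, +1 to first 0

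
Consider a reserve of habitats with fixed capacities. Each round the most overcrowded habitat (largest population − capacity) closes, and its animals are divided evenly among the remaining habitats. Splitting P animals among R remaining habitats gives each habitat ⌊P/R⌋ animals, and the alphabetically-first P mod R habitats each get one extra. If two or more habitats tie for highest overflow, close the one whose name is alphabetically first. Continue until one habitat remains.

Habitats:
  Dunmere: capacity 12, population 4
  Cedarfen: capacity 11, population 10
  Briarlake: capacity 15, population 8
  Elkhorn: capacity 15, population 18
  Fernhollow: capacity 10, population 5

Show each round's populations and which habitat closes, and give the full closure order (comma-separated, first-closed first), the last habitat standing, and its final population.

Round 1: Briarlake=8 Cedarfen=10 Dunmere=4 Elkhorn=18 Fernhollow=5 → close Elkhorn (overflow 3)
  18÷4 = 4 each, +1 to first 2
Round 2: Briarlake=13 Cedarfen=15 Dunmere=8 Fernhollow=9 → close Cedarfen (overflow 4)
  15÷3 = 5 each, +1 to first 0
Round 3: Briarlake=18 Dunmere=13 Fernhollow=14 → close Fernhollow (overflow 4)
  14÷2 = 7 each, +1 to first 0
Round 4: Briarlake=25 Dunmere=20 → close Briarlake (overflow 10)
  25÷1 = 25 each, +1 to first 0

Closure order: Elkhorn, Cedarfen, Fernhollow, Briarlake
Last habitat: Dunmere with 45 animals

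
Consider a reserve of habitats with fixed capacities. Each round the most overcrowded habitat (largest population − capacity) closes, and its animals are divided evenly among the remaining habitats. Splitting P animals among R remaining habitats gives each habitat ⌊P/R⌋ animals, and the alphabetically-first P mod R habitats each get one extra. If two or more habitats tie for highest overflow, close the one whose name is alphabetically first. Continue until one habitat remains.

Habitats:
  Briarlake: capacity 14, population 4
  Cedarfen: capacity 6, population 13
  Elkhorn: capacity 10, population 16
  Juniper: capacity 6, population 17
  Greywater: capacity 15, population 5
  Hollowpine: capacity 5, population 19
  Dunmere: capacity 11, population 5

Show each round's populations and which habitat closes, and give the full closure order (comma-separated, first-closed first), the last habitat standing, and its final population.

Closure order: Hollowpine, Juniper, Cedarfen, Elkhorn, Dunmere, Briarlake
Last habitat: Greywater with 79 animals

Round 1: Briarlake=4 Cedarfen=13 Dunmere=5 Elkhorn=16 Greywater=5 Hollowpine=19 Juniper=17 → close Hollowpine (overflow 14)
  19÷6 = 3 each, +1 to first 1
Round 2: Briarlake=8 Cedarfen=16 Dunmere=8 Elkhorn=19 Greywater=8 Juniper=20 → close Juniper (overflow 14)
  20÷5 = 4 each, +1 to first 0
Round 3: Briarlake=12 Cedarfen=20 Dunmere=12 Elkhorn=23 Greywater=12 → close Cedarfen (overflow 14)
  20÷4 = 5 each, +1 to first 0
Round 4: Briarlake=17 Dunmere=17 Elkhorn=28 Greywater=17 → close Elkhorn (overflow 18)
  28÷3 = 9 each, +1 to first 1
Round 5: Briarlake=27 Dunmere=26 Greywater=26 → close Dunmere (overflow 15)
  26÷2 = 13 each, +1 to first 0
Round 6: Briarlake=40 Greywater=39 → close Briarlake (overflow 26)
  40÷1 = 40 each, +1 to first 0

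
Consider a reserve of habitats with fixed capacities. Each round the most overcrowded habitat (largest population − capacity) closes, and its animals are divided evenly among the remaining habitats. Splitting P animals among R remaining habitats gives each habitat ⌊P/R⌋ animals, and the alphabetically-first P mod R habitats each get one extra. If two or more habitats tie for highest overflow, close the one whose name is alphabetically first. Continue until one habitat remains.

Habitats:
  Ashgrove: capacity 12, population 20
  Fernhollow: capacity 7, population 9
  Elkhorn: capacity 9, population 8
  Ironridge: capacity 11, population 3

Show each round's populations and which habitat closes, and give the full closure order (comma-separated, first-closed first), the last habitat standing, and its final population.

Round 1: Ashgrove=20 Elkhorn=8 Fernhollow=9 Ironridge=3 → close Ashgrove (overflow 8)
  20÷3 = 6 each, +1 to first 2
Round 2: Elkhorn=15 Fernhollow=16 Ironridge=9 → close Fernhollow (overflow 9)
  16÷2 = 8 each, +1 to first 0
Round 3: Elkhorn=23 Ironridge=17 → close Elkhorn (overflow 14)
  23÷1 = 23 each, +1 to first 0

Closure order: Ashgrove, Fernhollow, Elkhorn
Last habitat: Ironridge with 40 animals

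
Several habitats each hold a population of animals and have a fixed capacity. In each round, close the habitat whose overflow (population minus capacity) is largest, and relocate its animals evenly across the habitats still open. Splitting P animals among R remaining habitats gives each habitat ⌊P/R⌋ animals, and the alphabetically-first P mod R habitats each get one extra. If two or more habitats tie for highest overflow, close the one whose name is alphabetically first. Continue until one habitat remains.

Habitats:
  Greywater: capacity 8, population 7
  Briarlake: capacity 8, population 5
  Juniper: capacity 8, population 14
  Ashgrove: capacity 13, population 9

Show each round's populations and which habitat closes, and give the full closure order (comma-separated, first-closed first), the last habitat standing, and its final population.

Round 1: Ashgrove=9 Briarlake=5 Greywater=7 Juniper=14 → close Juniper (overflow 6)
  14÷3 = 4 each, +1 to first 2
Round 2: Ashgrove=14 Briarlake=10 Greywater=11 → close Greywater (overflow 3)
  11÷2 = 5 each, +1 to first 1
Round 3: Ashgrove=20 Briarlake=15 → close Ashgrove (overflow 7)
  20÷1 = 20 each, +1 to first 0

Closure order: Juniper, Greywater, Ashgrove
Last habitat: Briarlake with 35 animals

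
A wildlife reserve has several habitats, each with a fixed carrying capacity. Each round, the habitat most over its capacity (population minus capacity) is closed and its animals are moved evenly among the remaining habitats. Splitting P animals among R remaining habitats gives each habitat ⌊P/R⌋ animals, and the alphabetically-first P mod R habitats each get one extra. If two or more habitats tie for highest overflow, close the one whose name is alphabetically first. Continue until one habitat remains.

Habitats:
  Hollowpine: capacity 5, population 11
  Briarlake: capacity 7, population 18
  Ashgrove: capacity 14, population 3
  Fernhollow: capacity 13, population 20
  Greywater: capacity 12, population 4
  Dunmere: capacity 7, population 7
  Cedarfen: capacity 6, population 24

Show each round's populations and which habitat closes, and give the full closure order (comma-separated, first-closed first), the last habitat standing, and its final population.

Round 1: Ashgrove=3 Briarlake=18 Cedarfen=24 Dunmere=7 Fernhollow=20 Greywater=4 Hollowpine=11 → close Cedarfen (overflow 18)
  24÷6 = 4 each, +1 to first 0
Round 2: Ashgrove=7 Briarlake=22 Dunmere=11 Fernhollow=24 Greywater=8 Hollowpine=15 → close Briarlake (overflow 15)
  22÷5 = 4 each, +1 to first 2
Round 3: Ashgrove=12 Dunmere=16 Fernhollow=28 Greywater=12 Hollowpine=19 → close Fernhollow (overflow 15)
  28÷4 = 7 each, +1 to first 0
Round 4: Ashgrove=19 Dunmere=23 Greywater=19 Hollowpine=26 → close Hollowpine (overflow 21)
  26÷3 = 8 each, +1 to first 2
Round 5: Ashgrove=28 Dunmere=32 Greywater=27 → close Dunmere (overflow 25)
  32÷2 = 16 each, +1 to first 0
Round 6: Ashgrove=44 Greywater=43 → close Greywater (overflow 31)
  43÷1 = 43 each, +1 to first 0

Closure order: Cedarfen, Briarlake, Fernhollow, Hollowpine, Dunmere, Greywater
Last habitat: Ashgrove with 87 animals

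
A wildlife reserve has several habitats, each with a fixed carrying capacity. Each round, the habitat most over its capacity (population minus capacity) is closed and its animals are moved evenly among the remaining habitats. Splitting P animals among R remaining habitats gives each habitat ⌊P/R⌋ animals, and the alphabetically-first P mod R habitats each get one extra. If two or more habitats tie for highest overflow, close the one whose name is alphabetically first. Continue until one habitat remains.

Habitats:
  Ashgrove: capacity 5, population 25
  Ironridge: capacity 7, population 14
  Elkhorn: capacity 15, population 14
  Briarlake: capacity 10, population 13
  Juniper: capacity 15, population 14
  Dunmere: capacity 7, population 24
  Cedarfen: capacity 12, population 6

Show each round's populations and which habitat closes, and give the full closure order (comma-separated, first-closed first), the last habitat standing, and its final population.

Closure order: Ashgrove, Dunmere, Ironridge, Briarlake, Elkhorn, Juniper
Last habitat: Cedarfen with 110 animals

Round 1: Ashgrove=25 Briarlake=13 Cedarfen=6 Dunmere=24 Elkhorn=14 Ironridge=14 Juniper=14 → close Ashgrove (overflow 20)
  25÷6 = 4 each, +1 to first 1
Round 2: Briarlake=18 Cedarfen=10 Dunmere=28 Elkhorn=18 Ironridge=18 Juniper=18 → close Dunmere (overflow 21)
  28÷5 = 5 each, +1 to first 3
Round 3: Briarlake=24 Cedarfen=16 Elkhorn=24 Ironridge=23 Juniper=23 → close Ironridge (overflow 16)
  23÷4 = 5 each, +1 to first 3
Round 4: Briarlake=30 Cedarfen=22 Elkhorn=30 Juniper=28 → close Briarlake (overflow 20)
  30÷3 = 10 each, +1 to first 0
Round 5: Cedarfen=32 Elkhorn=40 Juniper=38 → close Elkhorn (overflow 25)
  40÷2 = 20 each, +1 to first 0
Round 6: Cedarfen=52 Juniper=58 → close Juniper (overflow 43)
  58÷1 = 58 each, +1 to first 0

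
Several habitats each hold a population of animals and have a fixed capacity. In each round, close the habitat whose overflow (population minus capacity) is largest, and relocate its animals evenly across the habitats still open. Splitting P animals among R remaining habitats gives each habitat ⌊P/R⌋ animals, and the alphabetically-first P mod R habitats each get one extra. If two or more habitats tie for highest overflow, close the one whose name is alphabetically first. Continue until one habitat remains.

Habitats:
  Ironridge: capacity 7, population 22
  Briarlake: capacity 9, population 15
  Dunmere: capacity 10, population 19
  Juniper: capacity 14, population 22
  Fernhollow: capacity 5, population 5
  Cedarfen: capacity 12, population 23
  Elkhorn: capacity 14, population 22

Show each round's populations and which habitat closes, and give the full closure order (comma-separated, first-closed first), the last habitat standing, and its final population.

Round 1: Briarlake=15 Cedarfen=23 Dunmere=19 Elkhorn=22 Fernhollow=5 Ironridge=22 Juniper=22 → close Ironridge (overflow 15)
  22÷6 = 3 each, +1 to first 4
Round 2: Briarlake=19 Cedarfen=27 Dunmere=23 Elkhorn=26 Fernhollow=8 Juniper=25 → close Cedarfen (overflow 15)
  27÷5 = 5 each, +1 to first 2
Round 3: Briarlake=25 Dunmere=29 Elkhorn=31 Fernhollow=13 Juniper=30 → close Dunmere (overflow 19)
  29÷4 = 7 each, +1 to first 1
Round 4: Briarlake=33 Elkhorn=38 Fernhollow=20 Juniper=37 → close Briarlake (overflow 24)
  33÷3 = 11 each, +1 to first 0
Round 5: Elkhorn=49 Fernhollow=31 Juniper=48 → close Elkhorn (overflow 35)
  49÷2 = 24 each, +1 to first 1
Round 6: Fernhollow=56 Juniper=72 → close Juniper (overflow 58)
  72÷1 = 72 each, +1 to first 0

Closure order: Ironridge, Cedarfen, Dunmere, Briarlake, Elkhorn, Juniper
Last habitat: Fernhollow with 128 animals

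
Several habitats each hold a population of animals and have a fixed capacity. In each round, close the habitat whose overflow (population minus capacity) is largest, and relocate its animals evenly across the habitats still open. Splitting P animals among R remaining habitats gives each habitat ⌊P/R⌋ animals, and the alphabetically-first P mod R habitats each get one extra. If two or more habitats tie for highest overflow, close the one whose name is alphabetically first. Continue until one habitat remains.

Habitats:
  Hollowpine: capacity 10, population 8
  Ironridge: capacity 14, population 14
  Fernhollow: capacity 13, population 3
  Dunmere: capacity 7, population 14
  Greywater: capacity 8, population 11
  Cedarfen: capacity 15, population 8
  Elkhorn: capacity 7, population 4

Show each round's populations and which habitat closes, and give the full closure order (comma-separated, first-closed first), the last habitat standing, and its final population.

Closure order: Dunmere, Greywater, Ironridge, Elkhorn, Hollowpine, Cedarfen
Last habitat: Fernhollow with 62 animals

Round 1: Cedarfen=8 Dunmere=14 Elkhorn=4 Fernhollow=3 Greywater=11 Hollowpine=8 Ironridge=14 → close Dunmere (overflow 7)
  14÷6 = 2 each, +1 to first 2
Round 2: Cedarfen=11 Elkhorn=7 Fernhollow=5 Greywater=13 Hollowpine=10 Ironridge=16 → close Greywater (overflow 5)
  13÷5 = 2 each, +1 to first 3
Round 3: Cedarfen=14 Elkhorn=10 Fernhollow=8 Hollowpine=12 Ironridge=18 → close Ironridge (overflow 4)
  18÷4 = 4 each, +1 to first 2
Round 4: Cedarfen=19 Elkhorn=15 Fernhollow=12 Hollowpine=16 → close Elkhorn (overflow 8)
  15÷3 = 5 each, +1 to first 0
Round 5: Cedarfen=24 Fernhollow=17 Hollowpine=21 → close Hollowpine (overflow 11)
  21÷2 = 10 each, +1 to first 1
Round 6: Cedarfen=35 Fernhollow=27 → close Cedarfen (overflow 20)
  35÷1 = 35 each, +1 to first 0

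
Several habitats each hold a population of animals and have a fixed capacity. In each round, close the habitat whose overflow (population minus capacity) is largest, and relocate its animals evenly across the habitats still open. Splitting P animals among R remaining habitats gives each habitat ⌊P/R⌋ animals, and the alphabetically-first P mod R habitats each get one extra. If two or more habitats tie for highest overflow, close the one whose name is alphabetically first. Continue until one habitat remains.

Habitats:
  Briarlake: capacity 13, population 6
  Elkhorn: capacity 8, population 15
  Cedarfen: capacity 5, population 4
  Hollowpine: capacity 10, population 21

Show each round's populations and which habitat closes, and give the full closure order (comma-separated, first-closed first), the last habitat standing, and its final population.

Closure order: Hollowpine, Elkhorn, Cedarfen
Last habitat: Briarlake with 46 animals

Round 1: Briarlake=6 Cedarfen=4 Elkhorn=15 Hollowpine=21 → close Hollowpine (overflow 11)
  21÷3 = 7 each, +1 to first 0
Round 2: Briarlake=13 Cedarfen=11 Elkhorn=22 → close Elkhorn (overflow 14)
  22÷2 = 11 each, +1 to first 0
Round 3: Briarlake=24 Cedarfen=22 → close Cedarfen (overflow 17)
  22÷1 = 22 each, +1 to first 0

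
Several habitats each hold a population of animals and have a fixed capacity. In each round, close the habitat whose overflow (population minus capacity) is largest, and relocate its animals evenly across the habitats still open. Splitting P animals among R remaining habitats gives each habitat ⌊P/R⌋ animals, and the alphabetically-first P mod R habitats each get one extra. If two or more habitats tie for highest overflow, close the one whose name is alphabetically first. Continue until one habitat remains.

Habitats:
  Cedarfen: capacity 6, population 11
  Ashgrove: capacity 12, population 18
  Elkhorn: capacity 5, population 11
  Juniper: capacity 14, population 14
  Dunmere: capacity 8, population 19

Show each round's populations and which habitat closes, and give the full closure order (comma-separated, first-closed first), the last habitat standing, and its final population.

Round 1: Ashgrove=18 Cedarfen=11 Dunmere=19 Elkhorn=11 Juniper=14 → close Dunmere (overflow 11)
  19÷4 = 4 each, +1 to first 3
Round 2: Ashgrove=23 Cedarfen=16 Elkhorn=16 Juniper=18 → close Ashgrove (overflow 11)
  23÷3 = 7 each, +1 to first 2
Round 3: Cedarfen=24 Elkhorn=24 Juniper=25 → close Elkhorn (overflow 19)
  24÷2 = 12 each, +1 to first 0
Round 4: Cedarfen=36 Juniper=37 → close Cedarfen (overflow 30)
  36÷1 = 36 each, +1 to first 0

Closure order: Dunmere, Ashgrove, Elkhorn, Cedarfen
Last habitat: Juniper with 73 animals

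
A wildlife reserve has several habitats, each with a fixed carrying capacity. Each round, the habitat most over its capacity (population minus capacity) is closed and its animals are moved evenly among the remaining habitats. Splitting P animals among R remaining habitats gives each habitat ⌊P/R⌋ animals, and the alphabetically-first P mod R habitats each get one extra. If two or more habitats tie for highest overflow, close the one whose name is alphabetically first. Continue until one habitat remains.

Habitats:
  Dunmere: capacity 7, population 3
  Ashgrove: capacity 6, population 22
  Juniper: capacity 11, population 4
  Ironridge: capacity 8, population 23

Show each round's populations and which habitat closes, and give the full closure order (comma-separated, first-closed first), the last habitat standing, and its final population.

Round 1: Ashgrove=22 Dunmere=3 Ironridge=23 Juniper=4 → close Ashgrove (overflow 16)
  22÷3 = 7 each, +1 to first 1
Round 2: Dunmere=11 Ironridge=30 Juniper=11 → close Ironridge (overflow 22)
  30÷2 = 15 each, +1 to first 0
Round 3: Dunmere=26 Juniper=26 → close Dunmere (overflow 19)
  26÷1 = 26 each, +1 to first 0

Closure order: Ashgrove, Ironridge, Dunmere
Last habitat: Juniper with 52 animals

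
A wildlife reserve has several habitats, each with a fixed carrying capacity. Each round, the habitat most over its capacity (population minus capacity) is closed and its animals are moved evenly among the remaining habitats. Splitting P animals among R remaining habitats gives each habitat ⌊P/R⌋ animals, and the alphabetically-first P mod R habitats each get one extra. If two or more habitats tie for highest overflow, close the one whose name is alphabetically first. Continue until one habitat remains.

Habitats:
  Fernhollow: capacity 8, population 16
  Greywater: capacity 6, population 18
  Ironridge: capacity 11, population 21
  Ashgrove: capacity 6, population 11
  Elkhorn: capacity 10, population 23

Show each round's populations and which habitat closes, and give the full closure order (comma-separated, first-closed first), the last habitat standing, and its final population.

Round 1: Ashgrove=11 Elkhorn=23 Fernhollow=16 Greywater=18 Ironridge=21 → close Elkhorn (overflow 13)
  23÷4 = 5 each, +1 to first 3
Round 2: Ashgrove=17 Fernhollow=22 Greywater=24 Ironridge=26 → close Greywater (overflow 18)
  24÷3 = 8 each, +1 to first 0
Round 3: Ashgrove=25 Fernhollow=30 Ironridge=34 → close Ironridge (overflow 23)
  34÷2 = 17 each, +1 to first 0
Round 4: Ashgrove=42 Fernhollow=47 → close Fernhollow (overflow 39)
  47÷1 = 47 each, +1 to first 0

Closure order: Elkhorn, Greywater, Ironridge, Fernhollow
Last habitat: Ashgrove with 89 animals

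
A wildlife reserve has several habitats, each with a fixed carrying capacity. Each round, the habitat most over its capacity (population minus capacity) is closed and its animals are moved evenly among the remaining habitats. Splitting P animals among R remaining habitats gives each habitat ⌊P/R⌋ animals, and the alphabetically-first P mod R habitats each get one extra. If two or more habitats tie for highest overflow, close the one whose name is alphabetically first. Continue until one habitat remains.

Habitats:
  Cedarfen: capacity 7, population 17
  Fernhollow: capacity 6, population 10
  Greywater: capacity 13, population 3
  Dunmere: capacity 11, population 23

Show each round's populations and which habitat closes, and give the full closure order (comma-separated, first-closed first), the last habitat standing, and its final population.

Closure order: Dunmere, Cedarfen, Fernhollow
Last habitat: Greywater with 53 animals

Round 1: Cedarfen=17 Dunmere=23 Fernhollow=10 Greywater=3 → close Dunmere (overflow 12)
  23÷3 = 7 each, +1 to first 2
Round 2: Cedarfen=25 Fernhollow=18 Greywater=10 → close Cedarfen (overflow 18)
  25÷2 = 12 each, +1 to first 1
Round 3: Fernhollow=31 Greywater=22 → close Fernhollow (overflow 25)
  31÷1 = 31 each, +1 to first 0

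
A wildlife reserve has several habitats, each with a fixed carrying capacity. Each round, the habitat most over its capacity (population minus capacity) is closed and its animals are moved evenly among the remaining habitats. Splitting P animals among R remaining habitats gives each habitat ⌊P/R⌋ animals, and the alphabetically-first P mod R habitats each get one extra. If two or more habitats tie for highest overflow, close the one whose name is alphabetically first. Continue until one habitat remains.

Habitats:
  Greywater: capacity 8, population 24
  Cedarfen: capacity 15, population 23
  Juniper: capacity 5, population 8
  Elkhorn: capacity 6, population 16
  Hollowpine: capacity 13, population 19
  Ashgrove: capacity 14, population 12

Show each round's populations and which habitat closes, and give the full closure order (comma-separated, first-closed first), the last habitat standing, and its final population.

Round 1: Ashgrove=12 Cedarfen=23 Elkhorn=16 Greywater=24 Hollowpine=19 Juniper=8 → close Greywater (overflow 16)
  24÷5 = 4 each, +1 to first 4
Round 2: Ashgrove=17 Cedarfen=28 Elkhorn=21 Hollowpine=24 Juniper=12 → close Elkhorn (overflow 15)
  21÷4 = 5 each, +1 to first 1
Round 3: Ashgrove=23 Cedarfen=33 Hollowpine=29 Juniper=17 → close Cedarfen (overflow 18)
  33÷3 = 11 each, +1 to first 0
Round 4: Ashgrove=34 Hollowpine=40 Juniper=28 → close Hollowpine (overflow 27)
  40÷2 = 20 each, +1 to first 0
Round 5: Ashgrove=54 Juniper=48 → close Juniper (overflow 43)
  48÷1 = 48 each, +1 to first 0

Closure order: Greywater, Elkhorn, Cedarfen, Hollowpine, Juniper
Last habitat: Ashgrove with 102 animals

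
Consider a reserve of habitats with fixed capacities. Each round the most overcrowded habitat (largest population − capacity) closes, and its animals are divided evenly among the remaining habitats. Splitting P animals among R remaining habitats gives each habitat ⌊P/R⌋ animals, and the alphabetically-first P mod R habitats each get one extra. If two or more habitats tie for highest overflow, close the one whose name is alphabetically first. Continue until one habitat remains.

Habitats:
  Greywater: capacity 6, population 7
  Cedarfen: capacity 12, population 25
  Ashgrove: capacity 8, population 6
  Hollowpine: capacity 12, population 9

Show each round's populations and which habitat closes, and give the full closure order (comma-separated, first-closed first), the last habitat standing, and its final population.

Closure order: Cedarfen, Greywater, Ashgrove
Last habitat: Hollowpine with 47 animals

Round 1: Ashgrove=6 Cedarfen=25 Greywater=7 Hollowpine=9 → close Cedarfen (overflow 13)
  25÷3 = 8 each, +1 to first 1
Round 2: Ashgrove=15 Greywater=15 Hollowpine=17 → close Greywater (overflow 9)
  15÷2 = 7 each, +1 to first 1
Round 3: Ashgrove=23 Hollowpine=24 → close Ashgrove (overflow 15)
  23÷1 = 23 each, +1 to first 0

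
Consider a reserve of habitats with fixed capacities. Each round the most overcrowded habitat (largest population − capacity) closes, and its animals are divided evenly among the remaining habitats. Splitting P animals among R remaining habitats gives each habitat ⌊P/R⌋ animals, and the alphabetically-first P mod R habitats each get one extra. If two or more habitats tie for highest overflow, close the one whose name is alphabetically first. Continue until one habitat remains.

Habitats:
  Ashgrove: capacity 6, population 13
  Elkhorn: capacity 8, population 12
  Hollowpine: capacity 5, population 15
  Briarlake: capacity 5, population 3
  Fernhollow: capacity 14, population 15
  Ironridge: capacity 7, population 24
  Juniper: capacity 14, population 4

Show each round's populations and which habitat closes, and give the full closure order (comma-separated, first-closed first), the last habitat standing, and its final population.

Closure order: Ironridge, Hollowpine, Ashgrove, Elkhorn, Fernhollow, Briarlake
Last habitat: Juniper with 86 animals

Round 1: Ashgrove=13 Briarlake=3 Elkhorn=12 Fernhollow=15 Hollowpine=15 Ironridge=24 Juniper=4 → close Ironridge (overflow 17)
  24÷6 = 4 each, +1 to first 0
Round 2: Ashgrove=17 Briarlake=7 Elkhorn=16 Fernhollow=19 Hollowpine=19 Juniper=8 → close Hollowpine (overflow 14)
  19÷5 = 3 each, +1 to first 4
Round 3: Ashgrove=21 Briarlake=11 Elkhorn=20 Fernhollow=23 Juniper=11 → close Ashgrove (overflow 15)
  21÷4 = 5 each, +1 to first 1
Round 4: Briarlake=17 Elkhorn=25 Fernhollow=28 Juniper=16 → close Elkhorn (overflow 17)
  25÷3 = 8 each, +1 to first 1
Round 5: Briarlake=26 Fernhollow=36 Juniper=24 → close Fernhollow (overflow 22)
  36÷2 = 18 each, +1 to first 0
Round 6: Briarlake=44 Juniper=42 → close Briarlake (overflow 39)
  44÷1 = 44 each, +1 to first 0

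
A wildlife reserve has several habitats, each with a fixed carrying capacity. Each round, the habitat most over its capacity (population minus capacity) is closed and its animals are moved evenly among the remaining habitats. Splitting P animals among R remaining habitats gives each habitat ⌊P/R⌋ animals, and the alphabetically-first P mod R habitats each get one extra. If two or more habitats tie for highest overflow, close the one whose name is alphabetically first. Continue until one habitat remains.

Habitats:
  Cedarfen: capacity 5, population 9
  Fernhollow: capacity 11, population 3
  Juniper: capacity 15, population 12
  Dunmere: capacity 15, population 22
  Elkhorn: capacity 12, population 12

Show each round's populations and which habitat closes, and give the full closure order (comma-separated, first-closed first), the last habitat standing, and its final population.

Closure order: Dunmere, Cedarfen, Elkhorn, Juniper
Last habitat: Fernhollow with 58 animals

Round 1: Cedarfen=9 Dunmere=22 Elkhorn=12 Fernhollow=3 Juniper=12 → close Dunmere (overflow 7)
  22÷4 = 5 each, +1 to first 2
Round 2: Cedarfen=15 Elkhorn=18 Fernhollow=8 Juniper=17 → close Cedarfen (overflow 10)
  15÷3 = 5 each, +1 to first 0
Round 3: Elkhorn=23 Fernhollow=13 Juniper=22 → close Elkhorn (overflow 11)
  23÷2 = 11 each, +1 to first 1
Round 4: Fernhollow=25 Juniper=33 → close Juniper (overflow 18)
  33÷1 = 33 each, +1 to first 0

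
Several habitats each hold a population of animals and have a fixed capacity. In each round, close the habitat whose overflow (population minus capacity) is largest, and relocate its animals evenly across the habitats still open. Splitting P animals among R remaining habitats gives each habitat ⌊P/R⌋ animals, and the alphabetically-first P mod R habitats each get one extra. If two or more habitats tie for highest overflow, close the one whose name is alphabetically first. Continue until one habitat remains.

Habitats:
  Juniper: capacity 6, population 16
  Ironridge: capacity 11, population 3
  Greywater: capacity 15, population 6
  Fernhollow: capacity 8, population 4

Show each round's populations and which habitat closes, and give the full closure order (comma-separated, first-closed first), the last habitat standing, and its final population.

Round 1: Fernhollow=4 Greywater=6 Ironridge=3 Juniper=16 → close Juniper (overflow 10)
  16÷3 = 5 each, +1 to first 1
Round 2: Fernhollow=10 Greywater=11 Ironridge=8 → close Fernhollow (overflow 2)
  10÷2 = 5 each, +1 to first 0
Round 3: Greywater=16 Ironridge=13 → close Ironridge (overflow 2)
  13÷1 = 13 each, +1 to first 0

Closure order: Juniper, Fernhollow, Ironridge
Last habitat: Greywater with 29 animals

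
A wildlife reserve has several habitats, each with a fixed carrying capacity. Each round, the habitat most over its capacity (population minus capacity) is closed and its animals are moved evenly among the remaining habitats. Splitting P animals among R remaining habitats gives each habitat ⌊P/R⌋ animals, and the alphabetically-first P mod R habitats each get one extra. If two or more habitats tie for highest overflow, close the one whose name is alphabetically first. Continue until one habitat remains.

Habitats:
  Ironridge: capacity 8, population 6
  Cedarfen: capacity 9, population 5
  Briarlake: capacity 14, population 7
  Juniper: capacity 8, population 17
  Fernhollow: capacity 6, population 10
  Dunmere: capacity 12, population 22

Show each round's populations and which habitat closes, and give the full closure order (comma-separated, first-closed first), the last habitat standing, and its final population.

Round 1: Briarlake=7 Cedarfen=5 Dunmere=22 Fernhollow=10 Ironridge=6 Juniper=17 → close Dunmere (overflow 10)
  22÷5 = 4 each, +1 to first 2
Round 2: Briarlake=12 Cedarfen=10 Fernhollow=14 Ironridge=10 Juniper=21 → close Juniper (overflow 13)
  21÷4 = 5 each, +1 to first 1
Round 3: Briarlake=18 Cedarfen=15 Fernhollow=19 Ironridge=15 → close Fernhollow (overflow 13)
  19÷3 = 6 each, +1 to first 1
Round 4: Briarlake=25 Cedarfen=21 Ironridge=21 → close Ironridge (overflow 13)
  21÷2 = 10 each, +1 to first 1
Round 5: Briarlake=36 Cedarfen=31 → close Briarlake (overflow 22)
  36÷1 = 36 each, +1 to first 0

Closure order: Dunmere, Juniper, Fernhollow, Ironridge, Briarlake
Last habitat: Cedarfen with 67 animals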